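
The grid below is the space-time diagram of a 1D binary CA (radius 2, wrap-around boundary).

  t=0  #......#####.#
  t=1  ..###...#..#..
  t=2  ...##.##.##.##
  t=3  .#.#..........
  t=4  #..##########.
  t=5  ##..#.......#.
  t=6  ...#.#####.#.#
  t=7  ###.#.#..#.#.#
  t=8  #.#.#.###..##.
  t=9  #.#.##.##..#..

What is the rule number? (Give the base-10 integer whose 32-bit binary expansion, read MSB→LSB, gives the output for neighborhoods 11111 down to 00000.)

808962885

  ##### -> .   bit 31 = 0  t=0,i=9
  ####. -> .   bit 30 = 0  t=0,i=10
  ###.# -> #   bit 29 = 1  t=0,i=11
  ###.. -> #   bit 28 = 1  t=1,i=4
  ##.## -> .   bit 27 = 0  t=0,i=12
  ##.#. -> .   bit 26 = 0  t=4,i=13
  ##..# -> .   bit 25 = 0  t=5,i=2
  ##... -> .   bit 24 = 0  t=0,i=1
  #.### -> .   bit 23 = 0  t=6,i=5
  #.##. -> .   bit 22 = 0  t=0,i=13
  #.#.# -> #   bit 21 = 1  t=6,i=11
  #.#.. -> #   bit 20 = 1  t=3,i=3
  #..## -> .   bit 19 = 0  t=4,i=2
  #..#. -> #   bit 18 = 1  t=1,i=10
  #...# -> #   bit 17 = 1  t=1,i=6
  #.... -> #   bit 16 = 1  t=0,i=2
  .#### -> #   bit 15 = 1  t=0,i=8
  .###. -> #   bit 14 = 1  t=1,i=3
  .##.# -> .   bit 13 = 0  t=2,i=4
  .##.. -> .   bit 12 = 0  t=0,i=0
  .#.## -> #   bit 11 = 1  t=5,i=13
  .#.#. -> .   bit 10 = 0  t=3,i=2
  .#..# -> #   bit 9 = 1  t=1,i=9
  .#... -> #   bit 8 = 1  t=1,i=12
  ..### -> .   bit 7 = 0  t=0,i=7
  ..##. -> #   bit 6 = 1  t=2,i=3
  ..#.# -> .   bit 5 = 0  t=3,i=1
  ..#.. -> .   bit 4 = 0  t=1,i=8
  ...## -> .   bit 3 = 0  t=0,i=6
  ...#. -> #   bit 2 = 1  t=1,i=7
  ....# -> .   bit 1 = 0  t=0,i=5
  ..... -> #   bit 0 = 1  t=0,i=3
  bits 00110000001101111100101101000101 = 808962885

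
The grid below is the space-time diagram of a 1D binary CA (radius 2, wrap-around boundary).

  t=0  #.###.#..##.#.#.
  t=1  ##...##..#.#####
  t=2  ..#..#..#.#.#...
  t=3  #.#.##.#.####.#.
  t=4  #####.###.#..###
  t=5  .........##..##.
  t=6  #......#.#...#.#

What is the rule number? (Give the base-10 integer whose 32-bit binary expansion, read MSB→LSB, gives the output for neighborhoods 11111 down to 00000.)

  #####|.  b31=0 t=1,i=13
  ####.|.  b30=0 t=1,i=0
  ###.#|.  b29=0 t=0,i=4
  ###..|.  b28=0 t=1,i=1
  ##.##|.  b27=0 t=4,i=5
  ##.#.|#  b26=1 t=0,i=5
  ##..#|.  b25=0 t=1,i=7
  ##...|#  b24=1 t=1,i=2
  #.###|.  b23=0 t=0,i=2
  #.##.|#  b22=1 t=3,i=4
  #.#.#|#  b21=1 t=0,i=0
  #.#..|#  b20=1 t=0,i=6
  #..##|.  b19=0 t=0,i=8
  #..#.|#  b18=1 t=1,i=8
  #...#|.  b17=0 t=1,i=3
  #....|#  b16=1 t=2,i=14
  .####|#  b15=1 t=1,i=12
  .###.|.  b14=0 t=0,i=3
  .##.#|.  b13=0 t=0,i=10
  .##..|.  b12=0 t=1,i=6
  .#.##|#  b11=1 t=0,i=1
  .#.#.|#  b10=1 t=0,i=13
  .#..#|.  b9=0 t=0,i=7
  .#...|.  b8=0 t=2,i=13
  ..###|#  b7=1 t=4,i=13
  ..##.|#  b6=1 t=0,i=9
  ..#.#|.  b5=0 t=1,i=9
  ..#..|#  b4=1 t=2,i=2
  ...##|.  b3=0 t=1,i=4
  ...#.|.  b2=0 t=2,i=1
  ....#|#  b1=1 t=2,i=0
  .....|.  b0=0 t=2,i=15
  bits 00000101011101011000110011010010 = 91589842

91589842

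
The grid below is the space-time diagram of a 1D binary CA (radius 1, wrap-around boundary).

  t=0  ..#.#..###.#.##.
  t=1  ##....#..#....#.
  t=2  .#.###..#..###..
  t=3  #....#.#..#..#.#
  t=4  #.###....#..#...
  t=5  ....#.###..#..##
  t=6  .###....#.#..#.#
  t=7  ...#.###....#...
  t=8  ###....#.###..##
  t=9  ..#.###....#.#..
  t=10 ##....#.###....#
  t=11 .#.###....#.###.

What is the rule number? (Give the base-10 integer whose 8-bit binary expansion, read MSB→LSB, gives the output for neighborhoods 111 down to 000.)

  nb ###: next=.  (t=0,i=8, bit7=0)
  nb ##.: next=#  (t=0,i=9, bit6=1)
  nb #.#: next=.  (t=0,i=3, bit5=0)
  nb #..: next=.  (t=0,i=5, bit4=0)
  nb .##: next=.  (t=0,i=7, bit3=0)
  nb .#.: next=.  (t=0,i=2, bit2=0)
  nb ..#: next=#  (t=0,i=1, bit1=1)
  nb ...: next=#  (t=0,i=0, bit0=1)
  bits 01000011 = 67

67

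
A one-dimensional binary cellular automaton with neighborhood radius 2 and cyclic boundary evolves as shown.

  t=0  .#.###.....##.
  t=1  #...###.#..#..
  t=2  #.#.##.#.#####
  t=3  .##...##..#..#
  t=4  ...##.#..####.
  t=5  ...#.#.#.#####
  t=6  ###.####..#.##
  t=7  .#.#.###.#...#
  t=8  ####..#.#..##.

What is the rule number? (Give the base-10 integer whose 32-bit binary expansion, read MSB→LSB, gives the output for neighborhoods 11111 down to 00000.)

1562822357

  #####|.  b31=0 t=2,i=11
  ####.|#  b30=1 t=2,i=13
  ###.#|.  b29=0 t=1,i=6
  ###..|#  b28=1 t=0,i=5
  ##.##|#  b27=1 t=6,i=3
  ##.#.|#  b26=1 t=1,i=7
  ##..#|.  b25=0 t=0,i=13
  ##...|#  b24=1 t=0,i=6
  #.###|.  b23=0 t=0,i=3
  #.##.|.  b22=0 t=2,i=4
  #.#.#|#  b21=1 t=2,i=2
  #.#..|.  b20=0 t=1,i=8
  #..##|.  b19=0 t=4,i=8
  #..#.|#  b18=1 t=0,i=0
  #...#|#  b17=1 t=1,i=2
  #....|.  b16=0 t=0,i=7
  .####|#  b15=1 t=2,i=10
  .###.|#  b14=1 t=0,i=4
  .##.#|.  b13=0 t=2,i=5
  .##..|.  b12=0 t=0,i=12
  .#.##|.  b11=0 t=0,i=2
  .#.#.|#  b10=1 t=5,i=4
  .#..#|#  b9=1 t=1,i=9
  .#...|.  b8=0 t=1,i=1
  ..###|#  b7=1 t=1,i=4
  ..##.|#  b6=1 t=0,i=11
  ..#.#|.  b5=0 t=0,i=1
  ..#..|#  b4=1 t=1,i=0
  ...##|.  b3=0 t=0,i=10
  ...#.|#  b2=1 t=5,i=2
  ....#|.  b1=0 t=0,i=9
  .....|#  b0=1 t=0,i=8
  bits 01011101001001101100011011010101 = 1562822357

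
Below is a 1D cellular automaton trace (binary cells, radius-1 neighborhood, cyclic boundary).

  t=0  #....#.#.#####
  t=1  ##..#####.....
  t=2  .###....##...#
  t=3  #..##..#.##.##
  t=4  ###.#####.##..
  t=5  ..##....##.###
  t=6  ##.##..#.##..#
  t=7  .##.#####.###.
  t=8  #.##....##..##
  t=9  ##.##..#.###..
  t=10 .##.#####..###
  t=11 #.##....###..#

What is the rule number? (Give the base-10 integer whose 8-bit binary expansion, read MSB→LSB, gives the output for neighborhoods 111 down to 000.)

118

  ###|.  b7=0 t=0,i=10
  ##.|#  b6=1 t=0,i=0
  #.#|#  b5=1 t=0,i=6
  #..|#  b4=1 t=0,i=1
  .##|.  b3=0 t=0,i=9
  .#.|#  b2=1 t=0,i=5
  ..#|#  b1=1 t=0,i=4
  ...|.  b0=0 t=0,i=2
  bits 01110110 = 118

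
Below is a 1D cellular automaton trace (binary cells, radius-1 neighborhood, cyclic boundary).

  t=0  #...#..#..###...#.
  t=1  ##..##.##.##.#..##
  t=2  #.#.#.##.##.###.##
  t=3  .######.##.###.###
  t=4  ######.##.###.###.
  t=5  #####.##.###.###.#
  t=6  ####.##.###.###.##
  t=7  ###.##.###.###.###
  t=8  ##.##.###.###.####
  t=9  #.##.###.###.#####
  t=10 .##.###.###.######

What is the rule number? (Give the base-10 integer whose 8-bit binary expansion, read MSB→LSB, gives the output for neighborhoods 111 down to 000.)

188

  nb ###: next=#  (t=0,i=11, bit7=1)
  nb ##.: next=.  (t=0,i=12, bit6=0)
  nb #.#: next=#  (t=0,i=17, bit5=1)
  nb #..: next=#  (t=0,i=1, bit4=1)
  nb .##: next=#  (t=0,i=10, bit3=1)
  nb .#.: next=#  (t=0,i=0, bit2=1)
  nb ..#: next=.  (t=0,i=3, bit1=0)
  nb ...: next=.  (t=0,i=2, bit0=0)
  bits 10111100 = 188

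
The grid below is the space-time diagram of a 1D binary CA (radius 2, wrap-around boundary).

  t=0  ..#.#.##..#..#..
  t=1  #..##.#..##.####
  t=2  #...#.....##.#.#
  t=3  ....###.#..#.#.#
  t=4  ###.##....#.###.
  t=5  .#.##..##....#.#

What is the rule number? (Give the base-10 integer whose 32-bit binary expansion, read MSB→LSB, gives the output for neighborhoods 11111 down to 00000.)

1483072914

  #####|.  b31=0 t=1,i=14
  ####.|#  b30=1 t=1,i=15
  ###.#|.  b29=0 t=3,i=6
  ###..|#  b28=1 t=1,i=0
  ##.##|#  b27=1 t=1,i=11
  ##.#.|.  b26=0 t=1,i=5
  ##..#|.  b25=0 t=0,i=8
  ##...|.  b24=0 t=2,i=1
  #.###|.  b23=0 t=1,i=12
  #.##.|#  b22=1 t=0,i=6
  #.#.#|#  b21=1 t=0,i=4
  #.#..|.  b20=0 t=1,i=6
  #..##|.  b19=0 t=1,i=2
  #..#.|#  b18=1 t=0,i=9
  #...#|.  b17=0 t=2,i=2
  #....|#  b16=1 t=0,i=15
  .####|#  b15=1 t=1,i=13
  .###.|#  b14=1 t=3,i=5
  .##.#|#  b13=1 t=1,i=4
  .##..|.  b12=0 t=0,i=7
  .#.##|.  b11=0 t=0,i=5
  .#.#.|#  b10=1 t=0,i=3
  .#..#|.  b9=0 t=0,i=11
  .#...|#  b8=1 t=0,i=14
  ..###|#  b7=1 t=3,i=4
  ..##.|.  b6=0 t=1,i=3
  ..#.#|.  b5=0 t=0,i=2
  ..#..|#  b4=1 t=0,i=10
  ...##|.  b3=0 t=2,i=9
  ...#.|.  b2=0 t=0,i=1
  ....#|#  b1=1 t=0,i=0
  .....|.  b0=0 t=2,i=7
  bits 01011000011001011110010110010010 = 1483072914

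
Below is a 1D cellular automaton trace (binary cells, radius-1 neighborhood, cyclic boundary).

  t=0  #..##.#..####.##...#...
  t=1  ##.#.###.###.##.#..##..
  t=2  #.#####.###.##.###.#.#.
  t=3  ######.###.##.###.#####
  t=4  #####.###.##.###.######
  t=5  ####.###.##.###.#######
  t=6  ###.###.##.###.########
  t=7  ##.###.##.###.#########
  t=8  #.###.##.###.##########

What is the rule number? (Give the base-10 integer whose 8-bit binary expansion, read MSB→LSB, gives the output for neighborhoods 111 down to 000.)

  ### -> #   bit 7 = 1  t=0,i=10
  ##. -> .   bit 6 = 0  t=0,i=4
  #.# -> #   bit 5 = 1  t=0,i=5
  #.. -> #   bit 4 = 1  t=0,i=1
  .## -> #   bit 3 = 1  t=0,i=3
  .#. -> #   bit 2 = 1  t=0,i=0
  ..# -> .   bit 1 = 0  t=0,i=2
  ... -> .   bit 0 = 0  t=0,i=17
  bits 10111100 = 188

188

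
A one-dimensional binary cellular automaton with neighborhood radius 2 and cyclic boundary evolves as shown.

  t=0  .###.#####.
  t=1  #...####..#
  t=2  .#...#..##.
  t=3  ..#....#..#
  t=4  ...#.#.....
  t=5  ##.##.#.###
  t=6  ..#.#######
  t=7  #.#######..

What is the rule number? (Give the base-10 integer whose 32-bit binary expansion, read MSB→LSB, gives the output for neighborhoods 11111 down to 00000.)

2410196259

  #####|#  b31=1 t=0,i=7
  ####.|.  b30=0 t=0,i=8
  ###.#|.  b29=0 t=0,i=3
  ###..|.  b28=0 t=0,i=9
  ##.##|#  b27=1 t=0,i=4
  ##.#.|#  b26=1 t=5,i=5
  ##..#|#  b25=1 t=0,i=10
  ##...|#  b24=1 t=1,i=1
  #.###|#  b23=1 t=0,i=5
  #.##.|.  b22=0 t=5,i=3
  #.#.#|#  b21=1 t=5,i=6
  #.#..|.  b20=0 t=4,i=5
  #..##|#  b19=1 t=0,i=0
  #..#.|.  b18=0 t=2,i=0
  #...#|.  b17=0 t=1,i=2
  #....|.  b16=0 t=3,i=4
  .####|#  b15=1 t=0,i=6
  .###.|.  b14=0 t=0,i=2
  .##.#|#  b13=1 t=5,i=4
  .##..|.  b12=0 t=1,i=0
  .#.##|#  b11=1 t=5,i=7
  .#.#.|#  b10=1 t=4,i=4
  .#..#|.  b9=0 t=2,i=6
  .#...|#  b8=1 t=2,i=2
  ..###|.  b7=0 t=0,i=1
  ..##.|.  b6=0 t=1,i=10
  ..#.#|#  b5=1 t=4,i=3
  ..#..|.  b4=0 t=2,i=1
  ...##|.  b3=0 t=1,i=3
  ...#.|.  b2=0 t=2,i=4
  ....#|#  b1=1 t=3,i=5
  .....|#  b0=1 t=4,i=0
  bits 10001111101010001010110100100011 = 2410196259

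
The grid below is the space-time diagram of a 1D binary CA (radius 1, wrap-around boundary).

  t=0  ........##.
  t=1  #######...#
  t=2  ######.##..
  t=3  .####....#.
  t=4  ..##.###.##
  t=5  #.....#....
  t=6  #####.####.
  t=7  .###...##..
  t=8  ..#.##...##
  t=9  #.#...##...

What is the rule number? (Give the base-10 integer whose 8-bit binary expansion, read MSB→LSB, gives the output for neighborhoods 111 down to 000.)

  ### -> #   bit 7 = 1  t=1,i=0
  ##. -> .   bit 6 = 0  t=0,i=9
  #.# -> .   bit 5 = 0  t=2,i=6
  #.. -> #   bit 4 = 1  t=0,i=10
  .## -> .   bit 3 = 0  t=0,i=8
  .#. -> #   bit 2 = 1  t=3,i=9
  ..# -> .   bit 1 = 0  t=0,i=7
  ... -> #   bit 0 = 1  t=0,i=0
  bits 10010101 = 149

149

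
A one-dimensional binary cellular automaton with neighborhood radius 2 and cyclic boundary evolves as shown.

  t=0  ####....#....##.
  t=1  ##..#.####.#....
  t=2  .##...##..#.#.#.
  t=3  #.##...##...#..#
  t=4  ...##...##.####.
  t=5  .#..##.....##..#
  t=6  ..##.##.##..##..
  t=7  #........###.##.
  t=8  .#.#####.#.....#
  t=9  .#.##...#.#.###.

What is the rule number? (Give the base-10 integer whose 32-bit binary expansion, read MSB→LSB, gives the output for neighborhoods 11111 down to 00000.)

  [31] ##### => .  t=8,i=5
  [30] ####. => .  t=0,i=2
  [29] ###.# => .  t=1,i=9
  [28] ###.. => .  t=0,i=3
  [27] ##.## => .  t=0,i=15
  [26] ##.#. => #  t=1,i=10
  [25] ##..# => #  t=1,i=2
  [24] ##... => #  t=0,i=4
  [23] #.### => #  t=0,i=0
  [22] #.##. => .  t=3,i=2
  [21] #.#.# => #  t=2,i=12
  [20] #.#.. => .  t=1,i=11
  [19] #..## => #  t=2,i=0
  [18] #..#. => .  t=1,i=3
  [17] #...# => .  t=2,i=4
  [16] #.... => .  t=0,i=5
  [15] .#### => #  t=0,i=1
  [14] .###. => .  t=7,i=10
  [13] .##.# => .  t=0,i=14
  [12] .##.. => #  t=1,i=1
  [11] .#.## => .  t=1,i=5
  [10] .#.#. => .  t=2,i=11
  [9] .#..# => #  t=2,i=15
  [8] .#... => #  t=0,i=9
  [7] ..### => #  t=7,i=9
  [6] ..##. => .  t=0,i=13
  [5] ..#.# => .  t=1,i=4
  [4] ..#.. => #  t=0,i=8
  [3] ...## => .  t=0,i=12
  [2] ...#. => #  t=0,i=7
  [1] ....# => #  t=0,i=6
  [0] ..... => #  t=5,i=8
  bits 00000111101010001001001110010111 = 128488343

128488343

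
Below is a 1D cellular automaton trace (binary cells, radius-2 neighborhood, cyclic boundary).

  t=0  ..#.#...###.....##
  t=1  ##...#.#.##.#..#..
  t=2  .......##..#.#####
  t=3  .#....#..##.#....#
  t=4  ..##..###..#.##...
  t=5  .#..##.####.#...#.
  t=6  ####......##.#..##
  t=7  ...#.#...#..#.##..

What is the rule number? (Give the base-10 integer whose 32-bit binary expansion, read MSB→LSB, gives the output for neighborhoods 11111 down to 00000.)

908938008

  #####|.  b31=0 t=2,i=15
  ####.|.  b30=0 t=2,i=16
  ###.#|#  b29=1 t=5,i=10
  ###..|#  b28=1 t=0,i=10
  ##.##|.  b27=0 t=5,i=6
  ##.#.|#  b26=1 t=1,i=11
  ##..#|#  b25=1 t=0,i=0
  ##...|.  b24=0 t=0,i=11
  #.###|.  b23=0 t=2,i=13
  #.##.|.  b22=0 t=1,i=9
  #.#.#|#  b21=1 t=1,i=7
  #.#..|.  b20=0 t=0,i=4
  #..##|#  b19=1 t=1,i=17
  #..#.|#  b18=1 t=0,i=1
  #...#|.  b17=0 t=0,i=6
  #....|#  b16=1 t=0,i=12
  .####|.  b15=0 t=2,i=14
  .###.|#  b14=1 t=0,i=9
  .##.#|.  b13=0 t=1,i=10
  .##..|.  b12=0 t=0,i=17
  .#.##|#  b11=1 t=1,i=8
  .#.#.|.  b10=0 t=0,i=3
  .#..#|#  b9=1 t=1,i=13
  .#...|#  b8=1 t=0,i=5
  ..###|.  b7=0 t=0,i=8
  ..##.|.  b6=0 t=0,i=16
  ..#.#|.  b5=0 t=0,i=2
  ..#..|#  b4=1 t=1,i=15
  ...##|#  b3=1 t=0,i=7
  ...#.|.  b2=0 t=1,i=4
  ....#|.  b1=0 t=0,i=14
  .....|.  b0=0 t=0,i=13
  bits 00110110001011010100101100011000 = 908938008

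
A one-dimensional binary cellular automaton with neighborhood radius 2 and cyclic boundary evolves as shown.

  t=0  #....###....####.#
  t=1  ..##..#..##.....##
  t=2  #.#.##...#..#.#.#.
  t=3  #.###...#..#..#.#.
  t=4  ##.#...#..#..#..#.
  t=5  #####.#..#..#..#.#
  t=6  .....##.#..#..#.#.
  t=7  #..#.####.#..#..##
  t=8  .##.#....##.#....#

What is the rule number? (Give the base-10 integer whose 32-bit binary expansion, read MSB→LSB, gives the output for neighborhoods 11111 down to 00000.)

242575686

  nb #####: next=.  (t=5,i=1, bit31=0)
  nb ####.: next=.  (t=0,i=14, bit30=0)
  nb ###.#: next=.  (t=0,i=15, bit29=0)
  nb ###..: next=.  (t=0,i=7, bit28=0)
  nb ##.##: next=#  (t=0,i=16, bit27=1)
  nb ##.#.: next=#  (t=4,i=2, bit26=1)
  nb ##..#: next=#  (t=1,i=0, bit25=1)
  nb ##...: next=.  (t=0,i=1, bit24=0)
  nb #.###: next=.  (t=3,i=2, bit23=0)
  nb #.##.: next=#  (t=0,i=17, bit22=1)
  nb #.#.#: next=#  (t=2,i=0, bit21=1)
  nb #.#..: next=#  (t=4,i=3, bit20=1)
  nb #..##: next=.  (t=1,i=1, bit19=0)
  nb #..#.: next=#  (t=1,i=5, bit18=1)
  nb #...#: next=.  (t=2,i=7, bit17=0)
  nb #....: next=#  (t=0,i=2, bit16=1)
  nb .####: next=.  (t=0,i=13, bit15=0)
  nb .###.: next=#  (t=0,i=6, bit14=1)
  nb .##.#: next=#  (t=4,i=1, bit13=1)
  nb .##..: next=.  (t=0,i=0, bit12=0)
  nb .#.##: next=#  (t=2,i=3, bit11=1)
  nb .#.#.: next=.  (t=2,i=1, bit10=0)
  nb .#..#: next=.  (t=1,i=7, bit9=0)
  nb .#...: next=#  (t=4,i=4, bit8=1)
  nb ..###: next=.  (t=0,i=5, bit7=0)
  nb ..##.: next=#  (t=1,i=2, bit6=1)
  nb ..#.#: next=.  (t=2,i=12, bit5=0)
  nb ..#..: next=.  (t=1,i=6, bit4=0)
  nb ...##: next=.  (t=0,i=4, bit3=0)
  nb ...#.: next=#  (t=2,i=8, bit2=1)
  nb ....#: next=#  (t=0,i=3, bit1=1)
  nb .....: next=.  (t=1,i=13, bit0=0)
  bits 00001110011101010110100101000110 = 242575686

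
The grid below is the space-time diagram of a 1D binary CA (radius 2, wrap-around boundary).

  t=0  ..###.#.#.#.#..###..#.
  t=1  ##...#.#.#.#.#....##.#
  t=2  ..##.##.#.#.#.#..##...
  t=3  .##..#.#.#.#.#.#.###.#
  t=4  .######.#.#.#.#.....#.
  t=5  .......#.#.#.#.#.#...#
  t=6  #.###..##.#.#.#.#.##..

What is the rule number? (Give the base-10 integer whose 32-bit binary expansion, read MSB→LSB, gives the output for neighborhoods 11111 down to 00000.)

  nb #####: next=.  (t=4,i=3, bit31=0)
  nb ####.: next=.  (t=4,i=5, bit30=0)
  nb ###.#: next=.  (t=0,i=4, bit29=0)
  nb ###..: next=.  (t=0,i=17, bit28=0)
  nb ##.##: next=.  (t=1,i=20, bit27=0)
  nb ##.#.: next=#  (t=0,i=5, bit26=1)
  nb ##..#: next=#  (t=0,i=18, bit25=1)
  nb ##...: next=#  (t=1,i=2, bit24=1)
  nb #.###: next=.  (t=1,i=21, bit23=0)
  nb #.##.: next=#  (t=2,i=5, bit22=1)
  nb #.#.#: next=.  (t=0,i=6, bit21=0)
  nb #.#..: next=.  (t=0,i=12, bit20=0)
  nb #..##: next=.  (t=0,i=14, bit19=0)
  nb #..#.: next=#  (t=0,i=19, bit18=1)
  nb #...#: next=#  (t=0,i=0, bit17=1)
  nb #....: next=.  (t=1,i=15, bit16=0)
  nb .####: next=.  (t=4,i=2, bit15=0)
  nb .###.: next=.  (t=0,i=3, bit14=0)
  nb .##.#: next=.  (t=1,i=19, bit13=0)
  nb .##..: next=#  (t=2,i=18, bit12=1)
  nb .#.##: next=.  (t=3,i=0, bit11=0)
  nb .#.#.: next=#  (t=0,i=7, bit10=1)
  nb .#..#: next=#  (t=0,i=13, bit9=1)
  nb .#...: next=#  (t=0,i=21, bit8=1)
  nb ..###: next=.  (t=0,i=2, bit7=0)
  nb ..##.: next=#  (t=1,i=18, bit6=1)
  nb ..#.#: next=#  (t=1,i=5, bit5=1)
  nb ..#..: next=.  (t=0,i=20, bit4=0)
  nb ...##: next=#  (t=0,i=1, bit3=1)
  nb ...#.: next=.  (t=1,i=4, bit2=0)
  nb ....#: next=.  (t=1,i=16, bit1=0)
  nb .....: next=#  (t=2,i=21, bit0=1)
  bits 00000111010001100001011101101001 = 122034025

122034025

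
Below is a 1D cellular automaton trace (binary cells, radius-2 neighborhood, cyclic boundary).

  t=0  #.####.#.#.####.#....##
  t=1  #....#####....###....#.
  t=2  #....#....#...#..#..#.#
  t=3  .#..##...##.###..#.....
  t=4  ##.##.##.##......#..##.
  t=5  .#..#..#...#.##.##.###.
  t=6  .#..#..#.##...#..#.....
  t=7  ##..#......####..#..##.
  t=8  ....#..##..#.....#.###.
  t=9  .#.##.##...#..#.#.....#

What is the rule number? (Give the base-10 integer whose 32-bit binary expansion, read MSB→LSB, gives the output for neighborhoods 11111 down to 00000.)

  #####|.  b31=0 t=1,i=7
  ####.|.  b30=0 t=0,i=4
  ###.#|#  b29=1 t=0,i=0
  ###..|.  b28=0 t=1,i=9
  ##.##|.  b27=0 t=0,i=1
  ##.#.|#  b26=1 t=0,i=6
  ##..#|.  b25=0 t=3,i=15
  ##...|#  b24=1 t=1,i=10
  #.###|.  b23=0 t=0,i=2
  #.##.|.  b22=0 t=2,i=22
  #.#.#|#  b21=1 t=0,i=7
  #.#..|#  b20=1 t=0,i=16
  #..##|#  b19=1 t=3,i=3
  #..#.|.  b18=0 t=2,i=16
  #...#|#  b17=1 t=2,i=12
  #....|.  b16=0 t=0,i=18
  .####|.  b15=0 t=0,i=3
  .###.|.  b14=0 t=0,i=22
  .##.#|#  b13=1 t=3,i=10
  .##..|.  b12=0 t=2,i=0
  .#.##|.  b11=0 t=0,i=10
  .#.#.|#  b10=1 t=0,i=8
  .#..#|.  b9=0 t=2,i=15
  .#...|.  b8=0 t=0,i=17
  ..###|#  b7=1 t=0,i=21
  ..##.|#  b6=1 t=3,i=4
  ..#.#|.  b5=0 t=1,i=21
  ..#..|#  b4=1 t=2,i=5
  ...##|.  b3=0 t=0,i=20
  ...#.|#  b2=1 t=1,i=20
  ....#|.  b1=0 t=0,i=19
  .....|#  b0=1 t=3,i=20
  bits 00100101001110100010010011010101 = 624567509

624567509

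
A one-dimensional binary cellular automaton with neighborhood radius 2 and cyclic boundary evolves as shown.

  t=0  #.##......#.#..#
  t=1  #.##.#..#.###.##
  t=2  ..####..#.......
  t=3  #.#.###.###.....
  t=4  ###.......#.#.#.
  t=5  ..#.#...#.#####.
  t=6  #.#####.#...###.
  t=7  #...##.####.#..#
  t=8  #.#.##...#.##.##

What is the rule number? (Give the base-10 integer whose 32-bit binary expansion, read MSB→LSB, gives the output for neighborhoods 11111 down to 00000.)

3598398962

  #####|#  b31=1 t=5,i=12
  ####.|#  b30=1 t=2,i=4
  ###.#|.  b29=0 t=1,i=0
  ###..|#  b28=1 t=2,i=5
  ##.##|.  b27=0 t=0,i=1
  ##.#.|#  b26=1 t=1,i=4
  ##..#|#  b25=1 t=2,i=6
  ##...|.  b24=0 t=0,i=4
  #.###|.  b23=0 t=1,i=10
  #.##.|#  b22=1 t=0,i=2
  #.#.#|#  b21=1 t=3,i=2
  #.#..|#  b20=1 t=0,i=12
  #..##|#  b19=1 t=0,i=14
  #..#.|.  b18=0 t=1,i=7
  #...#|#  b17=1 t=5,i=0
  #....|#  b16=1 t=0,i=5
  .####|.  b15=0 t=2,i=3
  .###.|.  b14=0 t=1,i=11
  .##.#|#  b13=1 t=0,i=0
  .##..|#  b12=1 t=0,i=3
  .#.##|.  b11=0 t=1,i=9
  .#.#.|#  b10=1 t=0,i=11
  .#..#|.  b9=0 t=0,i=13
  .#...|#  b8=1 t=2,i=9
  ..###|#  b7=1 t=2,i=2
  ..##.|#  b6=1 t=0,i=15
  ..#.#|#  b5=1 t=0,i=10
  ..#..|#  b4=1 t=2,i=8
  ...##|.  b3=0 t=2,i=1
  ...#.|.  b2=0 t=0,i=9
  ....#|#  b1=1 t=0,i=8
  .....|.  b0=0 t=0,i=6
  bits 11010110011110110011010111110010 = 3598398962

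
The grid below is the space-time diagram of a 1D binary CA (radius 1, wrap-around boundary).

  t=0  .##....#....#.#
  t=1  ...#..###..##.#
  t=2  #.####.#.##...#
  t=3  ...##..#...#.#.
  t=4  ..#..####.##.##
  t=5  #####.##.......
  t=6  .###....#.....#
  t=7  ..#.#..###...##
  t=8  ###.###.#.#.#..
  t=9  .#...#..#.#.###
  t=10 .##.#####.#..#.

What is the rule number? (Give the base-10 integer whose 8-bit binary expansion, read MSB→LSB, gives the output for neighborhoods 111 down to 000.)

150

  nb ###: next=#  (t=1,i=7, bit7=1)
  nb ##.: next=.  (t=0,i=2, bit6=0)
  nb #.#: next=.  (t=0,i=0, bit5=0)
  nb #..: next=#  (t=0,i=3, bit4=1)
  nb .##: next=.  (t=0,i=1, bit3=0)
  nb .#.: next=#  (t=0,i=7, bit2=1)
  nb ..#: next=#  (t=0,i=6, bit1=1)
  nb ...: next=.  (t=0,i=4, bit0=0)
  bits 10010110 = 150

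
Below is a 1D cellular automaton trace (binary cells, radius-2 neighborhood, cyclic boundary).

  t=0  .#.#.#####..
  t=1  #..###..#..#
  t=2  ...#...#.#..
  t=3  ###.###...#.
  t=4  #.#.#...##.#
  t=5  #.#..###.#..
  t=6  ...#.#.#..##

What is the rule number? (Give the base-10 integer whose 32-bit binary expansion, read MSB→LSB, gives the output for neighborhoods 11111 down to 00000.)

  ##### -> .   bit 31 = 0  t=0,i=7
  ####. -> #   bit 30 = 1  t=0,i=8
  ###.# -> #   bit 29 = 1  t=3,i=2
  ###.. -> .   bit 28 = 0  t=0,i=9
  ##.## -> .   bit 27 = 0  t=3,i=3
  ##.#. -> .   bit 26 = 0  t=4,i=1
  ##..# -> .   bit 25 = 0  t=1,i=1
  ##... -> .   bit 24 = 0  t=0,i=10
  #.### -> #   bit 23 = 1  t=0,i=5
  #.##. -> .   bit 22 = 0  t=4,i=11
  #.#.# -> #   bit 21 = 1  t=0,i=3
  #.#.. -> .   bit 20 = 0  t=2,i=9
  #..## -> .   bit 19 = 0  t=1,i=2
  #..#. -> #   bit 18 = 1  t=1,i=7
  #...# -> #   bit 17 = 1  t=0,i=11
  #.... -> .   bit 16 = 0  t=2,i=11
  .#### -> .   bit 15 = 0  t=0,i=6
  .###. -> .   bit 14 = 0  t=1,i=4
  .##.# -> #   bit 13 = 1  t=4,i=0
  .##.. -> .   bit 12 = 0  t=1,i=0
  .#.## -> #   bit 11 = 1  t=0,i=4
  .#.#. -> .   bit 10 = 0  t=0,i=2
  .#..# -> #   bit 9 = 1  t=1,i=9
  .#... -> #   bit 8 = 1  t=2,i=4
  ..### -> #   bit 7 = 1  t=1,i=3
  ..##. -> .   bit 6 = 0  t=1,i=11
  ..#.# -> .   bit 5 = 0  t=0,i=1
  ..#.. -> .   bit 4 = 0  t=1,i=8
  ...## -> #   bit 3 = 1  t=4,i=7
  ...#. -> #   bit 2 = 1  t=0,i=0
  ....# -> #   bit 1 = 1  t=2,i=1
  ..... -> #   bit 0 = 1  t=2,i=0
  bits 01100000101001100010101110001111 = 1621502863

1621502863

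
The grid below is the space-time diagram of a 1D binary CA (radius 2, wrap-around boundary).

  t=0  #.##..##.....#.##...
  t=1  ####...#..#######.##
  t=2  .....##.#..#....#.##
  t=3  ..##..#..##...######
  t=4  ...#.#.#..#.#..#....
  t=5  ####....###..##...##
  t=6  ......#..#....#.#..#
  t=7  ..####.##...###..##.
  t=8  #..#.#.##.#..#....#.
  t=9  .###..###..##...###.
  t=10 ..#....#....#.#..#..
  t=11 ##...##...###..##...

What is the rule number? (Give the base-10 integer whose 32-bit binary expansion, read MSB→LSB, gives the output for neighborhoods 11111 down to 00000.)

  nb #####: next=.  (t=1,i=0, bit31=0)
  nb ####.: next=.  (t=1,i=2, bit30=0)
  nb ###.#: next=#  (t=1,i=16, bit29=1)
  nb ###..: next=.  (t=1,i=3, bit28=0)
  nb ##.##: next=.  (t=1,i=17, bit27=0)
  nb ##.#.: next=.  (t=2,i=7, bit26=0)
  nb ##..#: next=.  (t=0,i=4, bit25=0)
  nb ##...: next=.  (t=0,i=8, bit24=0)
  nb #.###: next=#  (t=1,i=18, bit23=1)
  nb #.##.: next=#  (t=0,i=2, bit22=1)
  nb #.#.#: next=.  (t=4,i=5, bit21=0)
  nb #.#..: next=.  (t=2,i=8, bit20=0)
  nb #..##: next=.  (t=0,i=5, bit19=0)
  nb #..#.: next=#  (t=2,i=10, bit18=1)
  nb #...#: next=#  (t=0,i=18, bit17=1)
  nb #....: next=.  (t=0,i=9, bit16=0)
  nb .####: next=#  (t=1,i=11, bit15=1)
  nb .###.: next=#  (t=5,i=9, bit14=1)
  nb .##.#: next=#  (t=2,i=6, bit13=1)
  nb .##..: next=#  (t=0,i=3, bit12=1)
  nb .#.##: next=#  (t=0,i=1, bit11=1)
  nb .#.#.: next=.  (t=4,i=4, bit10=0)
  nb .#..#: next=#  (t=1,i=8, bit9=1)
  nb .#...: next=.  (t=2,i=12, bit8=0)
  nb ..###: next=.  (t=1,i=10, bit7=0)
  nb ..##.: next=.  (t=0,i=6, bit6=0)
  nb ..#.#: next=#  (t=0,i=0, bit5=1)
  nb ..#..: next=.  (t=1,i=7, bit4=0)
  nb ...##: next=.  (t=2,i=4, bit3=0)
  nb ...#.: next=#  (t=0,i=12, bit2=1)
  nb ....#: next=#  (t=0,i=11, bit1=1)
  nb .....: next=#  (t=0,i=10, bit0=1)
  bits 00100000110001101111101000100111 = 549911079

549911079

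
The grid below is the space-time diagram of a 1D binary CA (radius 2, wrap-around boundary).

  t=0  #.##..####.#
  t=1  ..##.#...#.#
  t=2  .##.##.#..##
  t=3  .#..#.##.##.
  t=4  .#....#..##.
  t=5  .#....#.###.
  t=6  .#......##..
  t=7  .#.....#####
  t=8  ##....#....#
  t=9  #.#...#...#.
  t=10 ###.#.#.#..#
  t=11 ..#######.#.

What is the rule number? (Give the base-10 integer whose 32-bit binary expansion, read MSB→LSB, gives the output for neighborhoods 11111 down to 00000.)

  [31] ##### => .  t=7,i=9
  [30] ####. => .  t=0,i=8
  [29] ###.# => #  t=0,i=9
  [28] ###.. => .  t=5,i=10
  [27] ##.## => .  t=0,i=1
  [26] ##.#. => #  t=1,i=4
  [25] ##..# => .  t=0,i=4
  [24] ##... => #  t=6,i=10
  [23] #.### => #  t=5,i=8
  [22] #.##. => #  t=0,i=2
  [21] #.#.# => #  t=9,i=0
  [20] #.#.. => #  t=1,i=5
  [19] #..## => #  t=0,i=5
  [18] #..#. => .  t=3,i=0
  [17] #...# => #  t=1,i=7
  [16] #.... => .  t=4,i=3
  [15] .#### => .  t=0,i=7
  [14] .###. => #  t=5,i=9
  [13] .##.# => .  t=0,i=0
  [12] .##.. => #  t=0,i=3
  [11] .#.## => .  t=3,i=5
  [10] .#.#. => #  t=1,i=10
  [9] .#..# => .  t=1,i=0
  [8] .#... => .  t=1,i=6
  [7] ..### => .  t=0,i=6
  [6] ..##. => #  t=1,i=2
  [5] ..#.# => .  t=1,i=9
  [4] ..#.. => #  t=3,i=1
  [3] ...## => #  t=6,i=7
  [2] ...#. => .  t=1,i=8
  [1] ....# => .  t=4,i=4
  [0] ..... => .  t=6,i=4
  bits 00100101111110100101010001011000 = 637162584

637162584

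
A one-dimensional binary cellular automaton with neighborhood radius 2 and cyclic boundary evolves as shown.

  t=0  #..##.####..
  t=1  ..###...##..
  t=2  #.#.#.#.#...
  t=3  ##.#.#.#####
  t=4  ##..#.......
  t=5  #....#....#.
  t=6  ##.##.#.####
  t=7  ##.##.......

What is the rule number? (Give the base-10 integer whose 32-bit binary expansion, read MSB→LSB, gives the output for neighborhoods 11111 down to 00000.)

1884956134

  ##### -> .   bit 31 = 0  t=3,i=9
  ####. -> #   bit 30 = 1  t=0,i=8
  ###.# -> #   bit 29 = 1  t=3,i=1
  ###.. -> #   bit 28 = 1  t=0,i=9
  ##.## -> .   bit 27 = 0  t=0,i=5
  ##.#. -> .   bit 26 = 0  t=3,i=2
  ##..# -> .   bit 25 = 0  t=0,i=10
  ##... -> .   bit 24 = 0  t=1,i=5
  #.### -> .   bit 23 = 0  t=0,i=6
  #.##. -> #   bit 22 = 1  t=6,i=3
  #.#.# -> .   bit 21 = 0  t=2,i=2
  #.#.. -> #   bit 20 = 1  t=2,i=8
  #..## -> #   bit 19 = 1  t=0,i=2
  #..#. -> .   bit 18 = 0  t=0,i=11
  #...# -> #   bit 17 = 1  t=1,i=6
  #.... -> .   bit 16 = 0  t=1,i=11
  .#### -> .   bit 15 = 0  t=0,i=7
  .###. -> .   bit 14 = 0  t=1,i=3
  .##.# -> #   bit 13 = 1  t=0,i=4
  .##.. -> .   bit 12 = 0  t=1,i=9
  .#.## -> .   bit 11 = 0  t=3,i=6
  .#.#. -> #   bit 10 = 1  t=2,i=1
  .#..# -> .   bit 9 = 0  t=0,i=1
  .#... -> #   bit 8 = 1  t=2,i=9
  ..### -> #   bit 7 = 1  t=1,i=2
  ..##. -> #   bit 6 = 1  t=0,i=3
  ..#.# -> #   bit 5 = 1  t=2,i=0
  ..#.. -> .   bit 4 = 0  t=0,i=0
  ...## -> .   bit 3 = 0  t=1,i=1
  ...#. -> #   bit 2 = 1  t=2,i=11
  ....# -> #   bit 1 = 1  t=1,i=0
  ..... -> .   bit 0 = 0  t=4,i=7
  bits 01110000010110100010010111100110 = 1884956134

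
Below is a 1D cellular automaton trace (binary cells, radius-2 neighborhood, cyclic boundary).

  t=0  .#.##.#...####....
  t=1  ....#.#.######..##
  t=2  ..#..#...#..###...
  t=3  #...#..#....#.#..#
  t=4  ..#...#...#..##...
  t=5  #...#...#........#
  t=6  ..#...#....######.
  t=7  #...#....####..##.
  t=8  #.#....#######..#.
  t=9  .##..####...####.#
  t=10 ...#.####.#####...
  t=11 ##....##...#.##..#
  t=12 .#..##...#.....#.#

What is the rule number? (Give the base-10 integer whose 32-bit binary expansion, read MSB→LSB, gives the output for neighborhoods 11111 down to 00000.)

1377215627

  nb #####: next=.  (t=1,i=10, bit31=0)
  nb ####.: next=#  (t=0,i=12, bit30=1)
  nb ###.#: next=.  (t=9,i=15, bit29=0)
  nb ###..: next=#  (t=0,i=13, bit28=1)
  nb ##.##: next=.  (t=10,i=9, bit27=0)
  nb ##.#.: next=.  (t=0,i=5, bit26=0)
  nb ##..#: next=#  (t=1,i=14, bit25=1)
  nb ##...: next=.  (t=0,i=14, bit24=0)
  nb #.###: next=.  (t=1,i=8, bit23=0)
  nb #.##.: next=.  (t=0,i=3, bit22=0)
  nb #.#.#: next=.  (t=1,i=6, bit21=0)
  nb #.#..: next=#  (t=0,i=6, bit20=1)
  nb #..##: next=.  (t=1,i=15, bit19=0)
  nb #..#.: next=#  (t=2,i=4, bit18=1)
  nb #...#: next=#  (t=0,i=8, bit17=1)
  nb #....: next=.  (t=0,i=15, bit16=0)
  nb .####: next=#  (t=0,i=11, bit15=1)
  nb .###.: next=.  (t=2,i=13, bit14=0)
  nb .##.#: next=#  (t=0,i=4, bit13=1)
  nb .##..: next=.  (t=1,i=17, bit12=0)
  nb .#.##: next=.  (t=0,i=2, bit11=0)
  nb .#.#.: next=#  (t=1,i=5, bit10=1)
  nb .#..#: next=.  (t=2,i=3, bit9=0)
  nb .#...: next=.  (t=0,i=7, bit8=0)
  nb ..###: next=#  (t=0,i=10, bit7=1)
  nb ..##.: next=.  (t=1,i=16, bit6=0)
  nb ..#.#: next=.  (t=0,i=1, bit5=0)
  nb ..#..: next=.  (t=2,i=2, bit4=0)
  nb ...##: next=#  (t=0,i=9, bit3=1)
  nb ...#.: next=.  (t=0,i=0, bit2=0)
  nb ....#: next=#  (t=0,i=17, bit1=1)
  nb .....: next=#  (t=0,i=16, bit0=1)
  bits 01010010000101101010010010001011 = 1377215627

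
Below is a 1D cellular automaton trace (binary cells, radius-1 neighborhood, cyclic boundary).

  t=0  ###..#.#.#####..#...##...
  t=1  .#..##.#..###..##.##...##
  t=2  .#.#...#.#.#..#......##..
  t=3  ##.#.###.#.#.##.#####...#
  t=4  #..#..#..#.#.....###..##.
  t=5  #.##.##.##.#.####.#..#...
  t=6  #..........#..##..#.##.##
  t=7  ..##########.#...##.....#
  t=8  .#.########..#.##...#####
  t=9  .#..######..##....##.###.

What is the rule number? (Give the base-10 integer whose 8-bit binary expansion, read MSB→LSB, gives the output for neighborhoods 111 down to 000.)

  ###|#  b7=1 t=0,i=1
  ##.|.  b6=0 t=0,i=2
  #.#|.  b5=0 t=0,i=6
  #..|.  b4=0 t=0,i=3
  .##|.  b3=0 t=0,i=0
  .#.|#  b2=1 t=0,i=5
  ..#|#  b1=1 t=0,i=4
  ...|#  b0=1 t=0,i=18
  bits 10000111 = 135

135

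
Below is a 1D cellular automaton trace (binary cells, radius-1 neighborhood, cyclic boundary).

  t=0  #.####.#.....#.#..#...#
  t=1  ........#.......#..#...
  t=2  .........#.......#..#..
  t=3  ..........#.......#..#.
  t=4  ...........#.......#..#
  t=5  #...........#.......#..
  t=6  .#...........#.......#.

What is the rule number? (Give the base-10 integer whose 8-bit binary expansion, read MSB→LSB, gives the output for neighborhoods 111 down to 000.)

16

  nb ###: next=.  (t=0,i=3, bit7=0)
  nb ##.: next=.  (t=0,i=0, bit6=0)
  nb #.#: next=.  (t=0,i=1, bit5=0)
  nb #..: next=#  (t=0,i=8, bit4=1)
  nb .##: next=.  (t=0,i=2, bit3=0)
  nb .#.: next=.  (t=0,i=7, bit2=0)
  nb ..#: next=.  (t=0,i=12, bit1=0)
  nb ...: next=.  (t=0,i=9, bit0=0)
  bits 00010000 = 16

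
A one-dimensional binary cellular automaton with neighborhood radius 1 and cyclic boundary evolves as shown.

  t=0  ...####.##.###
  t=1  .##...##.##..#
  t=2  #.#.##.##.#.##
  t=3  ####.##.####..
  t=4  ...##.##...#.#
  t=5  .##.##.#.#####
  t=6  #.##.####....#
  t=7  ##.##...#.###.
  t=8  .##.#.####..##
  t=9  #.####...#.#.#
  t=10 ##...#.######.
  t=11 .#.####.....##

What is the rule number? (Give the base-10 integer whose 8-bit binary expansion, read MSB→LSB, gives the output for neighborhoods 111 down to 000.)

103

  ### -> .   bit 7 = 0  t=0,i=4
  ##. -> #   bit 6 = 1  t=0,i=6
  #.# -> #   bit 5 = 1  t=0,i=7
  #.. -> .   bit 4 = 0  t=0,i=0
  .## -> .   bit 3 = 0  t=0,i=3
  .#. -> #   bit 2 = 1  t=1,i=13
  ..# -> #   bit 1 = 1  t=0,i=2
  ... -> #   bit 0 = 1  t=0,i=1
  bits 01100111 = 103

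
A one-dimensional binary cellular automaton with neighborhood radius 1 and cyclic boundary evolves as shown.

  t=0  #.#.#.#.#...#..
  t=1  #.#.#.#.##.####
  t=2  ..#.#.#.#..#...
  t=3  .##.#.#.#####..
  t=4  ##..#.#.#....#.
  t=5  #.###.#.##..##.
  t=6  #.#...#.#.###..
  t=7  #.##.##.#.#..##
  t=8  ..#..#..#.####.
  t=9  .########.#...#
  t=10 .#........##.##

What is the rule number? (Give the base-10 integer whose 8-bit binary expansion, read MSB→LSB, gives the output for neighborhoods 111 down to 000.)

30

  [7] ### => .  t=1,i=12
  [6] ##. => .  t=1,i=0
  [5] #.# => .  t=0,i=1
  [4] #.. => #  t=0,i=9
  [3] .## => #  t=1,i=8
  [2] .#. => #  t=0,i=0
  [1] ..# => #  t=0,i=11
  [0] ... => .  t=0,i=10
  bits 00011110 = 30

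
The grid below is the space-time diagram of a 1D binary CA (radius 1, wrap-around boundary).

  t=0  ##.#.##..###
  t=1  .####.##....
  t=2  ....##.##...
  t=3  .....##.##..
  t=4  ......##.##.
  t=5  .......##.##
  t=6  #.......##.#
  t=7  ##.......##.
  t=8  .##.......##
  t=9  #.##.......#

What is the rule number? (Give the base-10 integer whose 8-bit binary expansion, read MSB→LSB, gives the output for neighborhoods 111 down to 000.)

116

  ### -> .   bit 7 = 0  t=0,i=0
  ##. -> #   bit 6 = 1  t=0,i=1
  #.# -> #   bit 5 = 1  t=0,i=2
  #.. -> #   bit 4 = 1  t=0,i=7
  .## -> .   bit 3 = 0  t=0,i=5
  .#. -> #   bit 2 = 1  t=0,i=3
  ..# -> .   bit 1 = 0  t=0,i=8
  ... -> .   bit 0 = 0  t=1,i=9
  bits 01110100 = 116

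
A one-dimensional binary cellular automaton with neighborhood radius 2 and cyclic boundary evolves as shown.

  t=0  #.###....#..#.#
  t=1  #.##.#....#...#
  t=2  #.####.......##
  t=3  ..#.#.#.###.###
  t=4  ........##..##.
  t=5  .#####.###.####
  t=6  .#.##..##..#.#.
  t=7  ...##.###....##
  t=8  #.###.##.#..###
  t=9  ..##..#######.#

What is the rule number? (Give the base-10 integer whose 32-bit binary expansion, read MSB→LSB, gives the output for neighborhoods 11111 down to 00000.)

3319296713

  ##### -> #   bit 31 = 1  t=5,i=3
  ####. -> #   bit 30 = 1  t=2,i=4
  ###.# -> .   bit 29 = 0  t=2,i=0
  ###.. -> .   bit 28 = 0  t=0,i=4
  ##.## -> .   bit 27 = 0  t=0,i=1
  ##.#. -> #   bit 26 = 1  t=1,i=4
  ##..# -> .   bit 25 = 0  t=3,i=0
  ##... -> #   bit 24 = 1  t=0,i=5
  #.### -> #   bit 23 = 1  t=0,i=2
  #.##. -> #   bit 22 = 1  t=0,i=14
  #.#.# -> .   bit 21 = 0  t=3,i=4
  #.#.. -> #   bit 20 = 1  t=1,i=5
  #..## -> #   bit 19 = 1  t=4,i=11
  #..#. -> .   bit 18 = 0  t=0,i=11
  #...# -> .   bit 17 = 0  t=1,i=12
  #.... -> .   bit 16 = 0  t=0,i=6
  .#### -> .   bit 15 = 0  t=2,i=3
  .###. -> #   bit 14 = 1  t=0,i=3
  .##.# -> #   bit 13 = 1  t=0,i=0
  .##.. -> #   bit 12 = 1  t=4,i=9
  .#.## -> .   bit 11 = 0  t=0,i=13
  .#.#. -> .   bit 10 = 0  t=3,i=3
  .#..# -> #   bit 9 = 1  t=0,i=10
  .#... -> .   bit 8 = 0  t=1,i=6
  ..### -> #   bit 7 = 1  t=2,i=13
  ..##. -> #   bit 6 = 1  t=1,i=14
  ..#.# -> .   bit 5 = 0  t=0,i=12
  ..#.. -> .   bit 4 = 0  t=0,i=9
  ...## -> #   bit 3 = 1  t=1,i=13
  ...#. -> .   bit 2 = 0  t=0,i=8
  ....# -> .   bit 1 = 0  t=0,i=7
  ..... -> #   bit 0 = 1  t=2,i=8
  bits 11000101110110000111001011001001 = 3319296713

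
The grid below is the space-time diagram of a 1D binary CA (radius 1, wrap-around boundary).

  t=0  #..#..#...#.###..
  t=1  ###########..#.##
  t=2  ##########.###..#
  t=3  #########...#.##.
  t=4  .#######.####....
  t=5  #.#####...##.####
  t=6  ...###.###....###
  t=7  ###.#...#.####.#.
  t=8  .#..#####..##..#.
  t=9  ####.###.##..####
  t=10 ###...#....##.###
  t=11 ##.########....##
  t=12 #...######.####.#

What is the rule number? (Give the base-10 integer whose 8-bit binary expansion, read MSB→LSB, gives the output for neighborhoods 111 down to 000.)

  nb ###: next=#  (t=0,i=13, bit7=1)
  nb ##.: next=.  (t=0,i=14, bit6=0)
  nb #.#: next=.  (t=0,i=11, bit5=0)
  nb #..: next=#  (t=0,i=1, bit4=1)
  nb .##: next=.  (t=0,i=12, bit3=0)
  nb .#.: next=#  (t=0,i=0, bit2=1)
  nb ..#: next=#  (t=0,i=2, bit1=1)
  nb ...: next=#  (t=0,i=8, bit0=1)
  bits 10010111 = 151

151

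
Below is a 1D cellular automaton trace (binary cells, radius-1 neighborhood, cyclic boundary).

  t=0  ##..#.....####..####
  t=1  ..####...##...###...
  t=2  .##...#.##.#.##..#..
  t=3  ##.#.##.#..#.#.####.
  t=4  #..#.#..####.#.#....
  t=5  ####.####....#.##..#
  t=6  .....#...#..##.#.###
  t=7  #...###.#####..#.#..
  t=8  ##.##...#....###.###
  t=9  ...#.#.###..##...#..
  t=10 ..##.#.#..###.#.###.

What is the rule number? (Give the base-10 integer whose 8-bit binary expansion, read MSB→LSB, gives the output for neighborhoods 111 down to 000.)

  [7] ### => .  t=0,i=0
  [6] ##. => .  t=0,i=1
  [5] #.# => .  t=2,i=7
  [4] #.. => #  t=0,i=2
  [3] .## => #  t=0,i=10
  [2] .#. => #  t=0,i=4
  [1] ..# => #  t=0,i=3
  [0] ... => .  t=0,i=6
  bits 00011110 = 30

30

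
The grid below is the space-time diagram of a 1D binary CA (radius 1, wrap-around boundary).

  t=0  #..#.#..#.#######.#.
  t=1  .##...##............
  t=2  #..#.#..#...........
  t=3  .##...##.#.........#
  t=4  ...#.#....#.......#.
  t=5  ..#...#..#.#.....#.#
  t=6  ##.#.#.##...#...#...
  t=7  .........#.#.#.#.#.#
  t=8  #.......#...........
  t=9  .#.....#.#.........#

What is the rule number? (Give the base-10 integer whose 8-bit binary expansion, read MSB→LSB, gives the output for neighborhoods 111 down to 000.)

18

  [7] ### => .  t=0,i=11
  [6] ##. => .  t=0,i=16
  [5] #.# => .  t=0,i=4
  [4] #.. => #  t=0,i=1
  [3] .## => .  t=0,i=10
  [2] .#. => .  t=0,i=0
  [1] ..# => #  t=0,i=2
  [0] ... => .  t=1,i=4
  bits 00010010 = 18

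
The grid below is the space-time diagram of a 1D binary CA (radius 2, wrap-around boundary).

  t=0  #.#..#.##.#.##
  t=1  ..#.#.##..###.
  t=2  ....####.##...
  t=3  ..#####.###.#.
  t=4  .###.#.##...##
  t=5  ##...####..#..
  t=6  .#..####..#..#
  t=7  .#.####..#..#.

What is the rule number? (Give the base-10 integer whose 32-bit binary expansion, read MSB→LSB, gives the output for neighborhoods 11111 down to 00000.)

  ##### -> .   bit 31 = 0  t=3,i=4
  ####. -> #   bit 30 = 1  t=2,i=6
  ###.# -> .   bit 29 = 0  t=0,i=0
  ###.. -> .   bit 28 = 0  t=1,i=12
  ##.## -> #   bit 27 = 1  t=2,i=8
  ##.#. -> .   bit 26 = 0  t=0,i=1
  ##..# -> .   bit 25 = 0  t=1,i=8
  ##... -> .   bit 24 = 0  t=1,i=13
  #.### -> #   bit 23 = 1  t=0,i=12
  #.##. -> #   bit 22 = 1  t=0,i=7
  #.#.# -> #   bit 21 = 1  t=0,i=10
  #.#.. -> #   bit 20 = 1  t=0,i=2
  #..## -> #   bit 19 = 1  t=1,i=9
  #..#. -> #   bit 18 = 1  t=0,i=4
  #...# -> .   bit 17 = 0  t=1,i=0
  #.... -> #   bit 16 = 1  t=2,i=12
  .#### -> #   bit 15 = 1  t=2,i=5
  .###. -> .   bit 14 = 0  t=0,i=13
  .##.# -> .   bit 13 = 0  t=0,i=8
  .##.. -> #   bit 12 = 1  t=1,i=7
  .#.## -> #   bit 11 = 1  t=0,i=6
  .#.#. -> .   bit 10 = 0  t=1,i=3
  .#..# -> .   bit 9 = 0  t=0,i=3
  .#... -> #   bit 8 = 1  t=3,i=13
  ..### -> #   bit 7 = 1  t=1,i=10
  ..##. -> .   bit 6 = 0  t=4,i=12
  ..#.# -> .   bit 5 = 0  t=0,i=5
  ..#.. -> .   bit 4 = 0  t=5,i=11
  ...## -> #   bit 3 = 1  t=2,i=3
  ...#. -> .   bit 2 = 0  t=1,i=1
  ....# -> #   bit 1 = 1  t=2,i=2
  ..... -> .   bit 0 = 0  t=2,i=0
  bits 01001000111111011001100110001010 = 1224579466

1224579466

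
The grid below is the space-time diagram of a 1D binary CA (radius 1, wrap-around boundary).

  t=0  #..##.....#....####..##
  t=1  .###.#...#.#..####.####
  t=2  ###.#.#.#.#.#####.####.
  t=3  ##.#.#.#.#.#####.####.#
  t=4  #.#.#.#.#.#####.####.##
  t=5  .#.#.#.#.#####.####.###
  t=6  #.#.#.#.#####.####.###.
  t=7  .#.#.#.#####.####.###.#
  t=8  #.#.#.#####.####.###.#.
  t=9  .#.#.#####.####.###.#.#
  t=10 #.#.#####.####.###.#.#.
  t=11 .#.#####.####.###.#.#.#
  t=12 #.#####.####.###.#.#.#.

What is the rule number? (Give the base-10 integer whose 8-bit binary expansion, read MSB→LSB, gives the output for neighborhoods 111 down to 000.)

  ### -> #   bit 7 = 1  t=0,i=16
  ##. -> .   bit 6 = 0  t=0,i=0
  #.# -> #   bit 5 = 1  t=1,i=0
  #.. -> #   bit 4 = 1  t=0,i=1
  .## -> #   bit 3 = 1  t=0,i=3
  .#. -> .   bit 2 = 0  t=0,i=10
  ..# -> #   bit 1 = 1  t=0,i=2
  ... -> .   bit 0 = 0  t=0,i=6
  bits 10111010 = 186

186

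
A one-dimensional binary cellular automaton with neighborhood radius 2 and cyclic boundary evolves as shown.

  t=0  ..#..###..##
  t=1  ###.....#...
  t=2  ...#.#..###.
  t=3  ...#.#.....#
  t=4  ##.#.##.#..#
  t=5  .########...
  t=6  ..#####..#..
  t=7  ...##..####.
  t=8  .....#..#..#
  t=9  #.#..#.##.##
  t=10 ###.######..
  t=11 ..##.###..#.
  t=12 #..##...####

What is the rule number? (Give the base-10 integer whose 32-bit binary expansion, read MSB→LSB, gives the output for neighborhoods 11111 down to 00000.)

2943789361

  nb #####: next=#  (t=5,i=3, bit31=1)
  nb ####.: next=.  (t=5,i=7, bit30=0)
  nb ###.#: next=#  (t=4,i=1, bit29=1)
  nb ###..: next=.  (t=0,i=7, bit28=0)
  nb ##.##: next=#  (t=9,i=9, bit27=1)
  nb ##.#.: next=#  (t=4,i=2, bit26=1)
  nb ##..#: next=#  (t=0,i=0, bit25=1)
  nb ##...: next=#  (t=1,i=3, bit24=1)
  nb #.###: next=.  (t=9,i=10, bit23=0)
  nb #.##.: next=#  (t=4,i=5, bit22=1)
  nb #.#.#: next=#  (t=4,i=3, bit21=1)
  nb #.#..: next=#  (t=2,i=5, bit20=1)
  nb #..##: next=.  (t=0,i=4, bit19=0)
  nb #..#.: next=#  (t=0,i=1, bit18=1)
  nb #...#: next=#  (t=1,i=10, bit17=1)
  nb #....: next=.  (t=1,i=4, bit16=0)
  nb .####: next=#  (t=5,i=2, bit15=1)
  nb .###.: next=.  (t=0,i=6, bit14=0)
  nb .##.#: next=#  (t=4,i=6, bit13=1)
  nb .##..: next=.  (t=0,i=11, bit12=0)
  nb .#.##: next=#  (t=4,i=4, bit11=1)
  nb .#.#.: next=.  (t=2,i=4, bit10=0)
  nb .#..#: next=.  (t=0,i=3, bit9=0)
  nb .#...: next=#  (t=1,i=9, bit8=1)
  nb ..###: next=.  (t=0,i=5, bit7=0)
  nb ..##.: next=.  (t=0,i=10, bit6=0)
  nb ..#.#: next=#  (t=2,i=3, bit5=1)
  nb ..#..: next=#  (t=0,i=2, bit4=1)
  nb ...##: next=.  (t=1,i=11, bit3=0)
  nb ...#.: next=.  (t=1,i=7, bit2=0)
  nb ....#: next=.  (t=1,i=6, bit1=0)
  nb .....: next=#  (t=1,i=5, bit0=1)
  bits 10101111011101101010100100110001 = 2943789361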